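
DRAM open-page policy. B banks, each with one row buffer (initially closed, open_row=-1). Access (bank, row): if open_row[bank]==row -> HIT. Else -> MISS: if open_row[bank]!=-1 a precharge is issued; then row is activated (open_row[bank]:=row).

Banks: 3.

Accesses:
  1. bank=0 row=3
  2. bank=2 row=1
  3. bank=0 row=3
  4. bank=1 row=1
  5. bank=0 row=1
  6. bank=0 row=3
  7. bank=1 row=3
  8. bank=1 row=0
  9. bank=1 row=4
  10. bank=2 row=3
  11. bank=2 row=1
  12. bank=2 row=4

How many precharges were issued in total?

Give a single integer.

Acc 1: bank0 row3 -> MISS (open row3); precharges=0
Acc 2: bank2 row1 -> MISS (open row1); precharges=0
Acc 3: bank0 row3 -> HIT
Acc 4: bank1 row1 -> MISS (open row1); precharges=0
Acc 5: bank0 row1 -> MISS (open row1); precharges=1
Acc 6: bank0 row3 -> MISS (open row3); precharges=2
Acc 7: bank1 row3 -> MISS (open row3); precharges=3
Acc 8: bank1 row0 -> MISS (open row0); precharges=4
Acc 9: bank1 row4 -> MISS (open row4); precharges=5
Acc 10: bank2 row3 -> MISS (open row3); precharges=6
Acc 11: bank2 row1 -> MISS (open row1); precharges=7
Acc 12: bank2 row4 -> MISS (open row4); precharges=8

Answer: 8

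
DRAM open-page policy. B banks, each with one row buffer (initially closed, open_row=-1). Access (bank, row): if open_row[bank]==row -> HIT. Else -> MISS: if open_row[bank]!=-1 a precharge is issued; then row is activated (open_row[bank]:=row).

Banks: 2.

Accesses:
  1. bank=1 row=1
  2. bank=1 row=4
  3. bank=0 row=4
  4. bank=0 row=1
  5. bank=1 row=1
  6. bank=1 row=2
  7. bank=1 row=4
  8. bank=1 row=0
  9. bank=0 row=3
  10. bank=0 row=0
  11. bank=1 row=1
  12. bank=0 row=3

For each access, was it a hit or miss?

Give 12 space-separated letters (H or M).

Acc 1: bank1 row1 -> MISS (open row1); precharges=0
Acc 2: bank1 row4 -> MISS (open row4); precharges=1
Acc 3: bank0 row4 -> MISS (open row4); precharges=1
Acc 4: bank0 row1 -> MISS (open row1); precharges=2
Acc 5: bank1 row1 -> MISS (open row1); precharges=3
Acc 6: bank1 row2 -> MISS (open row2); precharges=4
Acc 7: bank1 row4 -> MISS (open row4); precharges=5
Acc 8: bank1 row0 -> MISS (open row0); precharges=6
Acc 9: bank0 row3 -> MISS (open row3); precharges=7
Acc 10: bank0 row0 -> MISS (open row0); precharges=8
Acc 11: bank1 row1 -> MISS (open row1); precharges=9
Acc 12: bank0 row3 -> MISS (open row3); precharges=10

Answer: M M M M M M M M M M M M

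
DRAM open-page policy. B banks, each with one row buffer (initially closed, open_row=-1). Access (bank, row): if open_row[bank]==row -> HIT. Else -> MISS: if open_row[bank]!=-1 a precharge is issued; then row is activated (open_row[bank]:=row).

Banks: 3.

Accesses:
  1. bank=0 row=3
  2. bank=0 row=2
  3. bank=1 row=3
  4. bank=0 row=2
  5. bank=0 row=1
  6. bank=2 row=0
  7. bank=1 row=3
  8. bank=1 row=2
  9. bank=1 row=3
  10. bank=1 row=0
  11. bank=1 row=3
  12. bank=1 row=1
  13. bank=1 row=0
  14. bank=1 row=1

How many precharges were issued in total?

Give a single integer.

Acc 1: bank0 row3 -> MISS (open row3); precharges=0
Acc 2: bank0 row2 -> MISS (open row2); precharges=1
Acc 3: bank1 row3 -> MISS (open row3); precharges=1
Acc 4: bank0 row2 -> HIT
Acc 5: bank0 row1 -> MISS (open row1); precharges=2
Acc 6: bank2 row0 -> MISS (open row0); precharges=2
Acc 7: bank1 row3 -> HIT
Acc 8: bank1 row2 -> MISS (open row2); precharges=3
Acc 9: bank1 row3 -> MISS (open row3); precharges=4
Acc 10: bank1 row0 -> MISS (open row0); precharges=5
Acc 11: bank1 row3 -> MISS (open row3); precharges=6
Acc 12: bank1 row1 -> MISS (open row1); precharges=7
Acc 13: bank1 row0 -> MISS (open row0); precharges=8
Acc 14: bank1 row1 -> MISS (open row1); precharges=9

Answer: 9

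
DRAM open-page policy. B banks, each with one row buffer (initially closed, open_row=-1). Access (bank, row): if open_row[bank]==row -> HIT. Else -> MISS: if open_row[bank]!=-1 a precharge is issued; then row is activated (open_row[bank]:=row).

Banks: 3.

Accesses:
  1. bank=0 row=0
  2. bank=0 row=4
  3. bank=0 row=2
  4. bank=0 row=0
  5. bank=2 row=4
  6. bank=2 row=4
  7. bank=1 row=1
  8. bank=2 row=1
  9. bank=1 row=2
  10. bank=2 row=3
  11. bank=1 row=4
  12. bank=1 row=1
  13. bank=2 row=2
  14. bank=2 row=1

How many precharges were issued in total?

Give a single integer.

Acc 1: bank0 row0 -> MISS (open row0); precharges=0
Acc 2: bank0 row4 -> MISS (open row4); precharges=1
Acc 3: bank0 row2 -> MISS (open row2); precharges=2
Acc 4: bank0 row0 -> MISS (open row0); precharges=3
Acc 5: bank2 row4 -> MISS (open row4); precharges=3
Acc 6: bank2 row4 -> HIT
Acc 7: bank1 row1 -> MISS (open row1); precharges=3
Acc 8: bank2 row1 -> MISS (open row1); precharges=4
Acc 9: bank1 row2 -> MISS (open row2); precharges=5
Acc 10: bank2 row3 -> MISS (open row3); precharges=6
Acc 11: bank1 row4 -> MISS (open row4); precharges=7
Acc 12: bank1 row1 -> MISS (open row1); precharges=8
Acc 13: bank2 row2 -> MISS (open row2); precharges=9
Acc 14: bank2 row1 -> MISS (open row1); precharges=10

Answer: 10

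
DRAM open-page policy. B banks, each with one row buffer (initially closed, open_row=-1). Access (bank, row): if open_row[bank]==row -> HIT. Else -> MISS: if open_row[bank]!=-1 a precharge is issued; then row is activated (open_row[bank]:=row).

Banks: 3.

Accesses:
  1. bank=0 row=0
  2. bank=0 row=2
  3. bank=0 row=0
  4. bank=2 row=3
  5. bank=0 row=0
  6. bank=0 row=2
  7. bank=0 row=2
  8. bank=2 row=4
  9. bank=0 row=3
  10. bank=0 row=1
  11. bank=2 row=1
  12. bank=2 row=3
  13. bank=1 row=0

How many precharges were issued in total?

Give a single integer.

Answer: 8

Derivation:
Acc 1: bank0 row0 -> MISS (open row0); precharges=0
Acc 2: bank0 row2 -> MISS (open row2); precharges=1
Acc 3: bank0 row0 -> MISS (open row0); precharges=2
Acc 4: bank2 row3 -> MISS (open row3); precharges=2
Acc 5: bank0 row0 -> HIT
Acc 6: bank0 row2 -> MISS (open row2); precharges=3
Acc 7: bank0 row2 -> HIT
Acc 8: bank2 row4 -> MISS (open row4); precharges=4
Acc 9: bank0 row3 -> MISS (open row3); precharges=5
Acc 10: bank0 row1 -> MISS (open row1); precharges=6
Acc 11: bank2 row1 -> MISS (open row1); precharges=7
Acc 12: bank2 row3 -> MISS (open row3); precharges=8
Acc 13: bank1 row0 -> MISS (open row0); precharges=8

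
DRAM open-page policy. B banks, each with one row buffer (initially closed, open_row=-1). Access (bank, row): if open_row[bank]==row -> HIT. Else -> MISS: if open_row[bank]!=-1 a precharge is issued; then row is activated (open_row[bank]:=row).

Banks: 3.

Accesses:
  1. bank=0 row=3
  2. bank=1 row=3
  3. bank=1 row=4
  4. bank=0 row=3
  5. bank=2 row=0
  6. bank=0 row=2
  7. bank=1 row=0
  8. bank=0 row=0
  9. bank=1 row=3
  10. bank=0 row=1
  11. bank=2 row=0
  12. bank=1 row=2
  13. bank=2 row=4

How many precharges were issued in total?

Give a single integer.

Answer: 8

Derivation:
Acc 1: bank0 row3 -> MISS (open row3); precharges=0
Acc 2: bank1 row3 -> MISS (open row3); precharges=0
Acc 3: bank1 row4 -> MISS (open row4); precharges=1
Acc 4: bank0 row3 -> HIT
Acc 5: bank2 row0 -> MISS (open row0); precharges=1
Acc 6: bank0 row2 -> MISS (open row2); precharges=2
Acc 7: bank1 row0 -> MISS (open row0); precharges=3
Acc 8: bank0 row0 -> MISS (open row0); precharges=4
Acc 9: bank1 row3 -> MISS (open row3); precharges=5
Acc 10: bank0 row1 -> MISS (open row1); precharges=6
Acc 11: bank2 row0 -> HIT
Acc 12: bank1 row2 -> MISS (open row2); precharges=7
Acc 13: bank2 row4 -> MISS (open row4); precharges=8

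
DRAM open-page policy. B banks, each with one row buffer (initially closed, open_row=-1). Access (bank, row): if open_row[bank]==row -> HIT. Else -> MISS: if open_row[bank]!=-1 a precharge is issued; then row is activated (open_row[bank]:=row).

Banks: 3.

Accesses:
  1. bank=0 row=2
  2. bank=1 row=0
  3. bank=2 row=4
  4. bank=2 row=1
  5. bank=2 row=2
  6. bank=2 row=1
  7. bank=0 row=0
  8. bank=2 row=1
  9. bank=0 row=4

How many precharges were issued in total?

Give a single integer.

Acc 1: bank0 row2 -> MISS (open row2); precharges=0
Acc 2: bank1 row0 -> MISS (open row0); precharges=0
Acc 3: bank2 row4 -> MISS (open row4); precharges=0
Acc 4: bank2 row1 -> MISS (open row1); precharges=1
Acc 5: bank2 row2 -> MISS (open row2); precharges=2
Acc 6: bank2 row1 -> MISS (open row1); precharges=3
Acc 7: bank0 row0 -> MISS (open row0); precharges=4
Acc 8: bank2 row1 -> HIT
Acc 9: bank0 row4 -> MISS (open row4); precharges=5

Answer: 5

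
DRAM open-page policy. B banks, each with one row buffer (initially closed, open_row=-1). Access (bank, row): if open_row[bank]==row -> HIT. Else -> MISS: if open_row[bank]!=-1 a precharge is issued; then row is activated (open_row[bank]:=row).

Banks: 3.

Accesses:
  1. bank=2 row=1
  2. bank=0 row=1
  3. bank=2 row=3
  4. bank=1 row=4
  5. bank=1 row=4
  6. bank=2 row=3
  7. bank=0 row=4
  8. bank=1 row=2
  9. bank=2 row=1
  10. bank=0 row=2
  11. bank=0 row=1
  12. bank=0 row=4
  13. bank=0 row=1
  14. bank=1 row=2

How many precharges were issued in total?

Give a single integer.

Answer: 8

Derivation:
Acc 1: bank2 row1 -> MISS (open row1); precharges=0
Acc 2: bank0 row1 -> MISS (open row1); precharges=0
Acc 3: bank2 row3 -> MISS (open row3); precharges=1
Acc 4: bank1 row4 -> MISS (open row4); precharges=1
Acc 5: bank1 row4 -> HIT
Acc 6: bank2 row3 -> HIT
Acc 7: bank0 row4 -> MISS (open row4); precharges=2
Acc 8: bank1 row2 -> MISS (open row2); precharges=3
Acc 9: bank2 row1 -> MISS (open row1); precharges=4
Acc 10: bank0 row2 -> MISS (open row2); precharges=5
Acc 11: bank0 row1 -> MISS (open row1); precharges=6
Acc 12: bank0 row4 -> MISS (open row4); precharges=7
Acc 13: bank0 row1 -> MISS (open row1); precharges=8
Acc 14: bank1 row2 -> HIT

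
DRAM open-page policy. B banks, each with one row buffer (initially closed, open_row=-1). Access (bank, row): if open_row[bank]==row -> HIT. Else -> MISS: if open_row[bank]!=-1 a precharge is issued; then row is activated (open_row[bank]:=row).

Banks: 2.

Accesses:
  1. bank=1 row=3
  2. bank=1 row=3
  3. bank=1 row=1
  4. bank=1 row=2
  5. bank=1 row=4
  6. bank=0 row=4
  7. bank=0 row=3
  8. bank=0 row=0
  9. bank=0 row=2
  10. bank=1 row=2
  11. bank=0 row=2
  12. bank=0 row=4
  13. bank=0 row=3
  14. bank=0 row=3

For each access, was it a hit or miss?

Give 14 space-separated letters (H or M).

Acc 1: bank1 row3 -> MISS (open row3); precharges=0
Acc 2: bank1 row3 -> HIT
Acc 3: bank1 row1 -> MISS (open row1); precharges=1
Acc 4: bank1 row2 -> MISS (open row2); precharges=2
Acc 5: bank1 row4 -> MISS (open row4); precharges=3
Acc 6: bank0 row4 -> MISS (open row4); precharges=3
Acc 7: bank0 row3 -> MISS (open row3); precharges=4
Acc 8: bank0 row0 -> MISS (open row0); precharges=5
Acc 9: bank0 row2 -> MISS (open row2); precharges=6
Acc 10: bank1 row2 -> MISS (open row2); precharges=7
Acc 11: bank0 row2 -> HIT
Acc 12: bank0 row4 -> MISS (open row4); precharges=8
Acc 13: bank0 row3 -> MISS (open row3); precharges=9
Acc 14: bank0 row3 -> HIT

Answer: M H M M M M M M M M H M M H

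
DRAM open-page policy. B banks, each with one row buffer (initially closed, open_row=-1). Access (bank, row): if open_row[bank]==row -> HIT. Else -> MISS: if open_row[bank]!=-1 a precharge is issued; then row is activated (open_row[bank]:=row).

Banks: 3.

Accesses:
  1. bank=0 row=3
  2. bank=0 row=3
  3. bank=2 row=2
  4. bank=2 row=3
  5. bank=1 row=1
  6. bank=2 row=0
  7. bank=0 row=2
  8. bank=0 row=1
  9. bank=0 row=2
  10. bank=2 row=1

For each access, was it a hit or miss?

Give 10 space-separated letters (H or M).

Answer: M H M M M M M M M M

Derivation:
Acc 1: bank0 row3 -> MISS (open row3); precharges=0
Acc 2: bank0 row3 -> HIT
Acc 3: bank2 row2 -> MISS (open row2); precharges=0
Acc 4: bank2 row3 -> MISS (open row3); precharges=1
Acc 5: bank1 row1 -> MISS (open row1); precharges=1
Acc 6: bank2 row0 -> MISS (open row0); precharges=2
Acc 7: bank0 row2 -> MISS (open row2); precharges=3
Acc 8: bank0 row1 -> MISS (open row1); precharges=4
Acc 9: bank0 row2 -> MISS (open row2); precharges=5
Acc 10: bank2 row1 -> MISS (open row1); precharges=6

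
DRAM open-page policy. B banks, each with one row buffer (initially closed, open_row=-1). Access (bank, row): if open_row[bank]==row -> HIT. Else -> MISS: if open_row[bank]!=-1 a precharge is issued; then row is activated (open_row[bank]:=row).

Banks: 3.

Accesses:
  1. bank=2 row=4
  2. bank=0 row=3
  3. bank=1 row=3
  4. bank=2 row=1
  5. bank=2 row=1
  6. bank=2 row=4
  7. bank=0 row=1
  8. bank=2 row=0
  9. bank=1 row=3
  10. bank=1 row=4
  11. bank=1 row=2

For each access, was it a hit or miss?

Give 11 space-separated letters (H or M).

Acc 1: bank2 row4 -> MISS (open row4); precharges=0
Acc 2: bank0 row3 -> MISS (open row3); precharges=0
Acc 3: bank1 row3 -> MISS (open row3); precharges=0
Acc 4: bank2 row1 -> MISS (open row1); precharges=1
Acc 5: bank2 row1 -> HIT
Acc 6: bank2 row4 -> MISS (open row4); precharges=2
Acc 7: bank0 row1 -> MISS (open row1); precharges=3
Acc 8: bank2 row0 -> MISS (open row0); precharges=4
Acc 9: bank1 row3 -> HIT
Acc 10: bank1 row4 -> MISS (open row4); precharges=5
Acc 11: bank1 row2 -> MISS (open row2); precharges=6

Answer: M M M M H M M M H M M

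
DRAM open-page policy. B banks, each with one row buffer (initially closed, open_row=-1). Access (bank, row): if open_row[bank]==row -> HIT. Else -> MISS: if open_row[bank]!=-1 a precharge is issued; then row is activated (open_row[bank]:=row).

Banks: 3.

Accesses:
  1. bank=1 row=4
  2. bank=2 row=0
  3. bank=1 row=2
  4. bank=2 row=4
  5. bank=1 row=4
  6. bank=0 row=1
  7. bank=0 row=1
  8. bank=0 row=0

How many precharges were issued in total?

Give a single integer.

Acc 1: bank1 row4 -> MISS (open row4); precharges=0
Acc 2: bank2 row0 -> MISS (open row0); precharges=0
Acc 3: bank1 row2 -> MISS (open row2); precharges=1
Acc 4: bank2 row4 -> MISS (open row4); precharges=2
Acc 5: bank1 row4 -> MISS (open row4); precharges=3
Acc 6: bank0 row1 -> MISS (open row1); precharges=3
Acc 7: bank0 row1 -> HIT
Acc 8: bank0 row0 -> MISS (open row0); precharges=4

Answer: 4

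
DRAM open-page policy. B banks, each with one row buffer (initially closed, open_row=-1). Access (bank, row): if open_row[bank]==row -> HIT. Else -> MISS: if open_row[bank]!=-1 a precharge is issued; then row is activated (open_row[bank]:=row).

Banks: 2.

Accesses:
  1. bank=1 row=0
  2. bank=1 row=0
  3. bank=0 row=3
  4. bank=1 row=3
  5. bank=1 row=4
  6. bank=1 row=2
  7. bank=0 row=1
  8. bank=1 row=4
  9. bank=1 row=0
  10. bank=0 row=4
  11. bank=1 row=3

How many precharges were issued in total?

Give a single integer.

Acc 1: bank1 row0 -> MISS (open row0); precharges=0
Acc 2: bank1 row0 -> HIT
Acc 3: bank0 row3 -> MISS (open row3); precharges=0
Acc 4: bank1 row3 -> MISS (open row3); precharges=1
Acc 5: bank1 row4 -> MISS (open row4); precharges=2
Acc 6: bank1 row2 -> MISS (open row2); precharges=3
Acc 7: bank0 row1 -> MISS (open row1); precharges=4
Acc 8: bank1 row4 -> MISS (open row4); precharges=5
Acc 9: bank1 row0 -> MISS (open row0); precharges=6
Acc 10: bank0 row4 -> MISS (open row4); precharges=7
Acc 11: bank1 row3 -> MISS (open row3); precharges=8

Answer: 8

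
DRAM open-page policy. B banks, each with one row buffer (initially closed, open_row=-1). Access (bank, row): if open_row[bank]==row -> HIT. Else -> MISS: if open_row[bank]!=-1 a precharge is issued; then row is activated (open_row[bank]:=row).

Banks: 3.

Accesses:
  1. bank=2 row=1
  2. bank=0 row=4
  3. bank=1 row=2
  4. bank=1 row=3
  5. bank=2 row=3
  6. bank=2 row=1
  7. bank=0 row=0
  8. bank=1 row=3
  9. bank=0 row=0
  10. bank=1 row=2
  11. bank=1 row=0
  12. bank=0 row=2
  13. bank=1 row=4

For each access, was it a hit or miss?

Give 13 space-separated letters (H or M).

Answer: M M M M M M M H H M M M M

Derivation:
Acc 1: bank2 row1 -> MISS (open row1); precharges=0
Acc 2: bank0 row4 -> MISS (open row4); precharges=0
Acc 3: bank1 row2 -> MISS (open row2); precharges=0
Acc 4: bank1 row3 -> MISS (open row3); precharges=1
Acc 5: bank2 row3 -> MISS (open row3); precharges=2
Acc 6: bank2 row1 -> MISS (open row1); precharges=3
Acc 7: bank0 row0 -> MISS (open row0); precharges=4
Acc 8: bank1 row3 -> HIT
Acc 9: bank0 row0 -> HIT
Acc 10: bank1 row2 -> MISS (open row2); precharges=5
Acc 11: bank1 row0 -> MISS (open row0); precharges=6
Acc 12: bank0 row2 -> MISS (open row2); precharges=7
Acc 13: bank1 row4 -> MISS (open row4); precharges=8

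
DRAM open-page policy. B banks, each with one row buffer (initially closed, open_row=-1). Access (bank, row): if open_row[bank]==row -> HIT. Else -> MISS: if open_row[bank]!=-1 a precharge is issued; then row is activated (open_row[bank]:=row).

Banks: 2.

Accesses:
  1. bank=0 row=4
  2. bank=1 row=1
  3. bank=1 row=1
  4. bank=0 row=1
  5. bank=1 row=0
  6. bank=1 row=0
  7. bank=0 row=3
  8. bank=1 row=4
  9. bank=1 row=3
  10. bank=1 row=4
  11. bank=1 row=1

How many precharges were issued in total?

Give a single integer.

Answer: 7

Derivation:
Acc 1: bank0 row4 -> MISS (open row4); precharges=0
Acc 2: bank1 row1 -> MISS (open row1); precharges=0
Acc 3: bank1 row1 -> HIT
Acc 4: bank0 row1 -> MISS (open row1); precharges=1
Acc 5: bank1 row0 -> MISS (open row0); precharges=2
Acc 6: bank1 row0 -> HIT
Acc 7: bank0 row3 -> MISS (open row3); precharges=3
Acc 8: bank1 row4 -> MISS (open row4); precharges=4
Acc 9: bank1 row3 -> MISS (open row3); precharges=5
Acc 10: bank1 row4 -> MISS (open row4); precharges=6
Acc 11: bank1 row1 -> MISS (open row1); precharges=7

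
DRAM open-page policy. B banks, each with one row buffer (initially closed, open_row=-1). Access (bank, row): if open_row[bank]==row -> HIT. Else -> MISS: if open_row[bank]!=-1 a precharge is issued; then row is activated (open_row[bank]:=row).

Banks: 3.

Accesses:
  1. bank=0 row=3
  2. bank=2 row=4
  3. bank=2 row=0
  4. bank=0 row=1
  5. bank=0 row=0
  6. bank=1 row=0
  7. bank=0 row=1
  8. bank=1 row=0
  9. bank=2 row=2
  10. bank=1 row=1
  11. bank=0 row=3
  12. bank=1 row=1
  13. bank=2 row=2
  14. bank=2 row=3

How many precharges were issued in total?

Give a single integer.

Answer: 8

Derivation:
Acc 1: bank0 row3 -> MISS (open row3); precharges=0
Acc 2: bank2 row4 -> MISS (open row4); precharges=0
Acc 3: bank2 row0 -> MISS (open row0); precharges=1
Acc 4: bank0 row1 -> MISS (open row1); precharges=2
Acc 5: bank0 row0 -> MISS (open row0); precharges=3
Acc 6: bank1 row0 -> MISS (open row0); precharges=3
Acc 7: bank0 row1 -> MISS (open row1); precharges=4
Acc 8: bank1 row0 -> HIT
Acc 9: bank2 row2 -> MISS (open row2); precharges=5
Acc 10: bank1 row1 -> MISS (open row1); precharges=6
Acc 11: bank0 row3 -> MISS (open row3); precharges=7
Acc 12: bank1 row1 -> HIT
Acc 13: bank2 row2 -> HIT
Acc 14: bank2 row3 -> MISS (open row3); precharges=8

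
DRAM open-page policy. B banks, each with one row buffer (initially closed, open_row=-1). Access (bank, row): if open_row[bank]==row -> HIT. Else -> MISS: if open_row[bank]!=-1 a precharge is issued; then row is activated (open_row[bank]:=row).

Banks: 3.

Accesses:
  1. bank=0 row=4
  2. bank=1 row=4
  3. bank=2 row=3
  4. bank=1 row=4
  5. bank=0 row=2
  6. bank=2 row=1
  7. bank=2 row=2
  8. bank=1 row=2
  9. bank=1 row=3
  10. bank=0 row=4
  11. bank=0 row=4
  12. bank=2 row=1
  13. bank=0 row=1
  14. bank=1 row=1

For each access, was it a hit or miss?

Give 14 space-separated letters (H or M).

Answer: M M M H M M M M M M H M M M

Derivation:
Acc 1: bank0 row4 -> MISS (open row4); precharges=0
Acc 2: bank1 row4 -> MISS (open row4); precharges=0
Acc 3: bank2 row3 -> MISS (open row3); precharges=0
Acc 4: bank1 row4 -> HIT
Acc 5: bank0 row2 -> MISS (open row2); precharges=1
Acc 6: bank2 row1 -> MISS (open row1); precharges=2
Acc 7: bank2 row2 -> MISS (open row2); precharges=3
Acc 8: bank1 row2 -> MISS (open row2); precharges=4
Acc 9: bank1 row3 -> MISS (open row3); precharges=5
Acc 10: bank0 row4 -> MISS (open row4); precharges=6
Acc 11: bank0 row4 -> HIT
Acc 12: bank2 row1 -> MISS (open row1); precharges=7
Acc 13: bank0 row1 -> MISS (open row1); precharges=8
Acc 14: bank1 row1 -> MISS (open row1); precharges=9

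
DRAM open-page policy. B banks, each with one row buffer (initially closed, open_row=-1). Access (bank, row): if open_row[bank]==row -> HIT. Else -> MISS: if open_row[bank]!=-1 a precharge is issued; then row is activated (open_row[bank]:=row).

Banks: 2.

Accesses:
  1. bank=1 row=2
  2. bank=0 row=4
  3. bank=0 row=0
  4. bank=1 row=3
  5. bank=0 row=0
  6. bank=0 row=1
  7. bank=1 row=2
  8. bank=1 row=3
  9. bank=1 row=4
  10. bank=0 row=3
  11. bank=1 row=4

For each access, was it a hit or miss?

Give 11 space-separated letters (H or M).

Acc 1: bank1 row2 -> MISS (open row2); precharges=0
Acc 2: bank0 row4 -> MISS (open row4); precharges=0
Acc 3: bank0 row0 -> MISS (open row0); precharges=1
Acc 4: bank1 row3 -> MISS (open row3); precharges=2
Acc 5: bank0 row0 -> HIT
Acc 6: bank0 row1 -> MISS (open row1); precharges=3
Acc 7: bank1 row2 -> MISS (open row2); precharges=4
Acc 8: bank1 row3 -> MISS (open row3); precharges=5
Acc 9: bank1 row4 -> MISS (open row4); precharges=6
Acc 10: bank0 row3 -> MISS (open row3); precharges=7
Acc 11: bank1 row4 -> HIT

Answer: M M M M H M M M M M H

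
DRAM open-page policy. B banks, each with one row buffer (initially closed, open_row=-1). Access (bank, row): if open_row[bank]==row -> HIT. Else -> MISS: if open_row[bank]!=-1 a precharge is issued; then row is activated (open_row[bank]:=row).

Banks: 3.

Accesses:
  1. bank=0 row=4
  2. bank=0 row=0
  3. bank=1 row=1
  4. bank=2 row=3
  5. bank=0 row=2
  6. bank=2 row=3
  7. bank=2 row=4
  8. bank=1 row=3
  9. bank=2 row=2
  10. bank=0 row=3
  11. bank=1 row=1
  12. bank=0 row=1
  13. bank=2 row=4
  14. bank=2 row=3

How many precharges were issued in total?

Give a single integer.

Acc 1: bank0 row4 -> MISS (open row4); precharges=0
Acc 2: bank0 row0 -> MISS (open row0); precharges=1
Acc 3: bank1 row1 -> MISS (open row1); precharges=1
Acc 4: bank2 row3 -> MISS (open row3); precharges=1
Acc 5: bank0 row2 -> MISS (open row2); precharges=2
Acc 6: bank2 row3 -> HIT
Acc 7: bank2 row4 -> MISS (open row4); precharges=3
Acc 8: bank1 row3 -> MISS (open row3); precharges=4
Acc 9: bank2 row2 -> MISS (open row2); precharges=5
Acc 10: bank0 row3 -> MISS (open row3); precharges=6
Acc 11: bank1 row1 -> MISS (open row1); precharges=7
Acc 12: bank0 row1 -> MISS (open row1); precharges=8
Acc 13: bank2 row4 -> MISS (open row4); precharges=9
Acc 14: bank2 row3 -> MISS (open row3); precharges=10

Answer: 10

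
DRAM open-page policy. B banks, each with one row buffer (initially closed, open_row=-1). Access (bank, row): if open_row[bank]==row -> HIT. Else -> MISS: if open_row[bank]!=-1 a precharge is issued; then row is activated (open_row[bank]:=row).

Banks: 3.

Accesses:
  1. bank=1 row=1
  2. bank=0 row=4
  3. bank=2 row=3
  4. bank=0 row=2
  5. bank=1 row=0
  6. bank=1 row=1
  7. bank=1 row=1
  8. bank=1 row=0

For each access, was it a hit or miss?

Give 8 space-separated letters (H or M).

Acc 1: bank1 row1 -> MISS (open row1); precharges=0
Acc 2: bank0 row4 -> MISS (open row4); precharges=0
Acc 3: bank2 row3 -> MISS (open row3); precharges=0
Acc 4: bank0 row2 -> MISS (open row2); precharges=1
Acc 5: bank1 row0 -> MISS (open row0); precharges=2
Acc 6: bank1 row1 -> MISS (open row1); precharges=3
Acc 7: bank1 row1 -> HIT
Acc 8: bank1 row0 -> MISS (open row0); precharges=4

Answer: M M M M M M H M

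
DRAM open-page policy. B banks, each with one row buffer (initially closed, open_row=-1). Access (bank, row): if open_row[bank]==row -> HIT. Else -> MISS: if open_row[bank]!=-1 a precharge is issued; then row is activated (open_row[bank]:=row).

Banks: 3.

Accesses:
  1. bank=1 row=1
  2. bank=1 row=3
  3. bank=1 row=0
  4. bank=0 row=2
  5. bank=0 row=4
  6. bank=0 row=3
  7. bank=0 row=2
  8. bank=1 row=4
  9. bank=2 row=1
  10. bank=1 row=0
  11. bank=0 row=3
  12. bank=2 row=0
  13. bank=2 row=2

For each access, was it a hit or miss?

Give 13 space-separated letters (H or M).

Acc 1: bank1 row1 -> MISS (open row1); precharges=0
Acc 2: bank1 row3 -> MISS (open row3); precharges=1
Acc 3: bank1 row0 -> MISS (open row0); precharges=2
Acc 4: bank0 row2 -> MISS (open row2); precharges=2
Acc 5: bank0 row4 -> MISS (open row4); precharges=3
Acc 6: bank0 row3 -> MISS (open row3); precharges=4
Acc 7: bank0 row2 -> MISS (open row2); precharges=5
Acc 8: bank1 row4 -> MISS (open row4); precharges=6
Acc 9: bank2 row1 -> MISS (open row1); precharges=6
Acc 10: bank1 row0 -> MISS (open row0); precharges=7
Acc 11: bank0 row3 -> MISS (open row3); precharges=8
Acc 12: bank2 row0 -> MISS (open row0); precharges=9
Acc 13: bank2 row2 -> MISS (open row2); precharges=10

Answer: M M M M M M M M M M M M M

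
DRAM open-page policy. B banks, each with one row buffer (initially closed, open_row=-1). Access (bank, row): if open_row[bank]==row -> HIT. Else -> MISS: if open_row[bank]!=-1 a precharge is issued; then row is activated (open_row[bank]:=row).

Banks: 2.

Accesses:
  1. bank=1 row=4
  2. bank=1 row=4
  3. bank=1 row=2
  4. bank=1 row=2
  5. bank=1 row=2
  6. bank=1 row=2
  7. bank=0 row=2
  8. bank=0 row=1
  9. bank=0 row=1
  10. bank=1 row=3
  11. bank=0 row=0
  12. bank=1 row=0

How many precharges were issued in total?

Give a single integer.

Acc 1: bank1 row4 -> MISS (open row4); precharges=0
Acc 2: bank1 row4 -> HIT
Acc 3: bank1 row2 -> MISS (open row2); precharges=1
Acc 4: bank1 row2 -> HIT
Acc 5: bank1 row2 -> HIT
Acc 6: bank1 row2 -> HIT
Acc 7: bank0 row2 -> MISS (open row2); precharges=1
Acc 8: bank0 row1 -> MISS (open row1); precharges=2
Acc 9: bank0 row1 -> HIT
Acc 10: bank1 row3 -> MISS (open row3); precharges=3
Acc 11: bank0 row0 -> MISS (open row0); precharges=4
Acc 12: bank1 row0 -> MISS (open row0); precharges=5

Answer: 5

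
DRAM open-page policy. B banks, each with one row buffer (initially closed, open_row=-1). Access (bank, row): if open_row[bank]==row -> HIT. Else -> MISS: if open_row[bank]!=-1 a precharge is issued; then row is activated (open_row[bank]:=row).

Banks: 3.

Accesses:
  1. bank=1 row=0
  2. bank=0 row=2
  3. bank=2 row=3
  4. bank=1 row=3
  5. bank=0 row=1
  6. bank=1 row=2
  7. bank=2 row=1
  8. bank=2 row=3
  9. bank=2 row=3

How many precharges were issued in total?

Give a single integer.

Answer: 5

Derivation:
Acc 1: bank1 row0 -> MISS (open row0); precharges=0
Acc 2: bank0 row2 -> MISS (open row2); precharges=0
Acc 3: bank2 row3 -> MISS (open row3); precharges=0
Acc 4: bank1 row3 -> MISS (open row3); precharges=1
Acc 5: bank0 row1 -> MISS (open row1); precharges=2
Acc 6: bank1 row2 -> MISS (open row2); precharges=3
Acc 7: bank2 row1 -> MISS (open row1); precharges=4
Acc 8: bank2 row3 -> MISS (open row3); precharges=5
Acc 9: bank2 row3 -> HIT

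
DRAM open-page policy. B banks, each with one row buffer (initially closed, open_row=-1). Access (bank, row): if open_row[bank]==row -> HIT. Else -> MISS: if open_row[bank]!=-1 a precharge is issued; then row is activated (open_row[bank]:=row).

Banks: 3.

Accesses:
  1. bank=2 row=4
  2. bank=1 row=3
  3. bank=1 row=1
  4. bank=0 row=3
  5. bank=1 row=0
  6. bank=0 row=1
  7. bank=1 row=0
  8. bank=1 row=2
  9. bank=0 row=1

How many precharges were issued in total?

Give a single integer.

Acc 1: bank2 row4 -> MISS (open row4); precharges=0
Acc 2: bank1 row3 -> MISS (open row3); precharges=0
Acc 3: bank1 row1 -> MISS (open row1); precharges=1
Acc 4: bank0 row3 -> MISS (open row3); precharges=1
Acc 5: bank1 row0 -> MISS (open row0); precharges=2
Acc 6: bank0 row1 -> MISS (open row1); precharges=3
Acc 7: bank1 row0 -> HIT
Acc 8: bank1 row2 -> MISS (open row2); precharges=4
Acc 9: bank0 row1 -> HIT

Answer: 4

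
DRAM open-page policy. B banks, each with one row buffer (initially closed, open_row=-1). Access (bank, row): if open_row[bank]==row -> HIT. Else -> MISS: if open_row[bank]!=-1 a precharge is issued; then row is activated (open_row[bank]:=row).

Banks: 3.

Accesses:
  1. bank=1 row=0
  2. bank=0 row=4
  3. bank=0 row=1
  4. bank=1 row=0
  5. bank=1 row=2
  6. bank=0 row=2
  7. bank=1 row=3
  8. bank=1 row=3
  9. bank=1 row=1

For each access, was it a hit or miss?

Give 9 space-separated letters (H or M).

Acc 1: bank1 row0 -> MISS (open row0); precharges=0
Acc 2: bank0 row4 -> MISS (open row4); precharges=0
Acc 3: bank0 row1 -> MISS (open row1); precharges=1
Acc 4: bank1 row0 -> HIT
Acc 5: bank1 row2 -> MISS (open row2); precharges=2
Acc 6: bank0 row2 -> MISS (open row2); precharges=3
Acc 7: bank1 row3 -> MISS (open row3); precharges=4
Acc 8: bank1 row3 -> HIT
Acc 9: bank1 row1 -> MISS (open row1); precharges=5

Answer: M M M H M M M H M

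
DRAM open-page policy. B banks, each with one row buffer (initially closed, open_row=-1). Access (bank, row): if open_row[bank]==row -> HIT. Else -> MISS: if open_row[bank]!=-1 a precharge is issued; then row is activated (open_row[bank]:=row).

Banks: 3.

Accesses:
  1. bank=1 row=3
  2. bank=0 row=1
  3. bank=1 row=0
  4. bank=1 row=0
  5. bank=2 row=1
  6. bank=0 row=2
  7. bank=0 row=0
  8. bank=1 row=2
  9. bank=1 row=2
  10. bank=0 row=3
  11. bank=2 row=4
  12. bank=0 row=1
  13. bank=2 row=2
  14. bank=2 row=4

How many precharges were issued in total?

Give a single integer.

Answer: 9

Derivation:
Acc 1: bank1 row3 -> MISS (open row3); precharges=0
Acc 2: bank0 row1 -> MISS (open row1); precharges=0
Acc 3: bank1 row0 -> MISS (open row0); precharges=1
Acc 4: bank1 row0 -> HIT
Acc 5: bank2 row1 -> MISS (open row1); precharges=1
Acc 6: bank0 row2 -> MISS (open row2); precharges=2
Acc 7: bank0 row0 -> MISS (open row0); precharges=3
Acc 8: bank1 row2 -> MISS (open row2); precharges=4
Acc 9: bank1 row2 -> HIT
Acc 10: bank0 row3 -> MISS (open row3); precharges=5
Acc 11: bank2 row4 -> MISS (open row4); precharges=6
Acc 12: bank0 row1 -> MISS (open row1); precharges=7
Acc 13: bank2 row2 -> MISS (open row2); precharges=8
Acc 14: bank2 row4 -> MISS (open row4); precharges=9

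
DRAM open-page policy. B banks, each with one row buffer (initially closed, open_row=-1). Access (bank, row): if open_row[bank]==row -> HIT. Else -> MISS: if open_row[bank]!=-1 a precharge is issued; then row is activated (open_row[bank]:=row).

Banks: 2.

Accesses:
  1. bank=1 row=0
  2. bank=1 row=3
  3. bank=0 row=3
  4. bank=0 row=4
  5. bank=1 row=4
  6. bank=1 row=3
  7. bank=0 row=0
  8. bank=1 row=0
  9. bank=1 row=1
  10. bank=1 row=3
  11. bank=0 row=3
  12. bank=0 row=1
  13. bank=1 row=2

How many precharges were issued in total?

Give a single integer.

Acc 1: bank1 row0 -> MISS (open row0); precharges=0
Acc 2: bank1 row3 -> MISS (open row3); precharges=1
Acc 3: bank0 row3 -> MISS (open row3); precharges=1
Acc 4: bank0 row4 -> MISS (open row4); precharges=2
Acc 5: bank1 row4 -> MISS (open row4); precharges=3
Acc 6: bank1 row3 -> MISS (open row3); precharges=4
Acc 7: bank0 row0 -> MISS (open row0); precharges=5
Acc 8: bank1 row0 -> MISS (open row0); precharges=6
Acc 9: bank1 row1 -> MISS (open row1); precharges=7
Acc 10: bank1 row3 -> MISS (open row3); precharges=8
Acc 11: bank0 row3 -> MISS (open row3); precharges=9
Acc 12: bank0 row1 -> MISS (open row1); precharges=10
Acc 13: bank1 row2 -> MISS (open row2); precharges=11

Answer: 11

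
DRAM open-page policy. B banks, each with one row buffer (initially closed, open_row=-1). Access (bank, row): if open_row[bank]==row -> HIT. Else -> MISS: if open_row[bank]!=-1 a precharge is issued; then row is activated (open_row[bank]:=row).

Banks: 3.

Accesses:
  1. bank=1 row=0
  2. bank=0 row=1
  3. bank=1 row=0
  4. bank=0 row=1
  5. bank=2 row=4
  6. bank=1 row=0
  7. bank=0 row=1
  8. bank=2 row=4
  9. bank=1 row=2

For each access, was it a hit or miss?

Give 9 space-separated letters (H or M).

Acc 1: bank1 row0 -> MISS (open row0); precharges=0
Acc 2: bank0 row1 -> MISS (open row1); precharges=0
Acc 3: bank1 row0 -> HIT
Acc 4: bank0 row1 -> HIT
Acc 5: bank2 row4 -> MISS (open row4); precharges=0
Acc 6: bank1 row0 -> HIT
Acc 7: bank0 row1 -> HIT
Acc 8: bank2 row4 -> HIT
Acc 9: bank1 row2 -> MISS (open row2); precharges=1

Answer: M M H H M H H H M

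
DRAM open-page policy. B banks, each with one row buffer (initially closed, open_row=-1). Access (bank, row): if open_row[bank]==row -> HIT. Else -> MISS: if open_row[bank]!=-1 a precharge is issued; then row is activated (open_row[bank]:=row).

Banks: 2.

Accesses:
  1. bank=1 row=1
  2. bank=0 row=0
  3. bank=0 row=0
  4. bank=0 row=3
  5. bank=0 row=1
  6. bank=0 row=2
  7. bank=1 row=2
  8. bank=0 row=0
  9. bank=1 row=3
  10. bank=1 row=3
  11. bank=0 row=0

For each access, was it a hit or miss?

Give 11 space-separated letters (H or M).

Answer: M M H M M M M M M H H

Derivation:
Acc 1: bank1 row1 -> MISS (open row1); precharges=0
Acc 2: bank0 row0 -> MISS (open row0); precharges=0
Acc 3: bank0 row0 -> HIT
Acc 4: bank0 row3 -> MISS (open row3); precharges=1
Acc 5: bank0 row1 -> MISS (open row1); precharges=2
Acc 6: bank0 row2 -> MISS (open row2); precharges=3
Acc 7: bank1 row2 -> MISS (open row2); precharges=4
Acc 8: bank0 row0 -> MISS (open row0); precharges=5
Acc 9: bank1 row3 -> MISS (open row3); precharges=6
Acc 10: bank1 row3 -> HIT
Acc 11: bank0 row0 -> HIT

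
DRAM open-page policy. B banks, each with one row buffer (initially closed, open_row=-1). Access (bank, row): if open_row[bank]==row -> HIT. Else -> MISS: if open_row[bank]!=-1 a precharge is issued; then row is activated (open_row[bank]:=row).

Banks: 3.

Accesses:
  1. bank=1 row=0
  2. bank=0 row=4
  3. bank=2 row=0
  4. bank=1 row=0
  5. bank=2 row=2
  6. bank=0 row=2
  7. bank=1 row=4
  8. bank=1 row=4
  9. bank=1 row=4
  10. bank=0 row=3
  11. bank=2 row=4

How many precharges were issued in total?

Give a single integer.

Answer: 5

Derivation:
Acc 1: bank1 row0 -> MISS (open row0); precharges=0
Acc 2: bank0 row4 -> MISS (open row4); precharges=0
Acc 3: bank2 row0 -> MISS (open row0); precharges=0
Acc 4: bank1 row0 -> HIT
Acc 5: bank2 row2 -> MISS (open row2); precharges=1
Acc 6: bank0 row2 -> MISS (open row2); precharges=2
Acc 7: bank1 row4 -> MISS (open row4); precharges=3
Acc 8: bank1 row4 -> HIT
Acc 9: bank1 row4 -> HIT
Acc 10: bank0 row3 -> MISS (open row3); precharges=4
Acc 11: bank2 row4 -> MISS (open row4); precharges=5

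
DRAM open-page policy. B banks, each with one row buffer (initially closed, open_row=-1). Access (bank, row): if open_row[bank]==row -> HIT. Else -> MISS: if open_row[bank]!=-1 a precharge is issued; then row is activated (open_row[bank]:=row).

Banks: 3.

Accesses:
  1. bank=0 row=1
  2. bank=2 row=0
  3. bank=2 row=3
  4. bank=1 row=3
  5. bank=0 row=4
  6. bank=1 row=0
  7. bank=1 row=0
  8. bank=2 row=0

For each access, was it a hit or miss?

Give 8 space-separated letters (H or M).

Acc 1: bank0 row1 -> MISS (open row1); precharges=0
Acc 2: bank2 row0 -> MISS (open row0); precharges=0
Acc 3: bank2 row3 -> MISS (open row3); precharges=1
Acc 4: bank1 row3 -> MISS (open row3); precharges=1
Acc 5: bank0 row4 -> MISS (open row4); precharges=2
Acc 6: bank1 row0 -> MISS (open row0); precharges=3
Acc 7: bank1 row0 -> HIT
Acc 8: bank2 row0 -> MISS (open row0); precharges=4

Answer: M M M M M M H M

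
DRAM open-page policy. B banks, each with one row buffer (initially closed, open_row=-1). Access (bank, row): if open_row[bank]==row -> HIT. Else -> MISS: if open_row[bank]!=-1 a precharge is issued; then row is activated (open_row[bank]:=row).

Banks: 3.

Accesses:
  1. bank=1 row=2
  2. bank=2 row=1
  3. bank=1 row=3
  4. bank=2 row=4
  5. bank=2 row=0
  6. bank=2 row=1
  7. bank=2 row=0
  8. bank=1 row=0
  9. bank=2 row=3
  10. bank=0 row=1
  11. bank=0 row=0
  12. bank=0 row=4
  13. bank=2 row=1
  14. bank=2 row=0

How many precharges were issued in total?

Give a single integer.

Acc 1: bank1 row2 -> MISS (open row2); precharges=0
Acc 2: bank2 row1 -> MISS (open row1); precharges=0
Acc 3: bank1 row3 -> MISS (open row3); precharges=1
Acc 4: bank2 row4 -> MISS (open row4); precharges=2
Acc 5: bank2 row0 -> MISS (open row0); precharges=3
Acc 6: bank2 row1 -> MISS (open row1); precharges=4
Acc 7: bank2 row0 -> MISS (open row0); precharges=5
Acc 8: bank1 row0 -> MISS (open row0); precharges=6
Acc 9: bank2 row3 -> MISS (open row3); precharges=7
Acc 10: bank0 row1 -> MISS (open row1); precharges=7
Acc 11: bank0 row0 -> MISS (open row0); precharges=8
Acc 12: bank0 row4 -> MISS (open row4); precharges=9
Acc 13: bank2 row1 -> MISS (open row1); precharges=10
Acc 14: bank2 row0 -> MISS (open row0); precharges=11

Answer: 11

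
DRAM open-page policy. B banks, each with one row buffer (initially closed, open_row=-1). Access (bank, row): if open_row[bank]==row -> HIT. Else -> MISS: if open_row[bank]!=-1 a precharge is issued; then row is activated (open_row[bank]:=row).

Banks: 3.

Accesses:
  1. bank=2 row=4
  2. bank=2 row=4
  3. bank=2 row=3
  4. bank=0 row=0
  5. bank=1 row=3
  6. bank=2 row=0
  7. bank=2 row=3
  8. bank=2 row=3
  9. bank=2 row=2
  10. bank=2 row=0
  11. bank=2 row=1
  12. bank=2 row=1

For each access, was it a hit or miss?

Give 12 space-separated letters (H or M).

Acc 1: bank2 row4 -> MISS (open row4); precharges=0
Acc 2: bank2 row4 -> HIT
Acc 3: bank2 row3 -> MISS (open row3); precharges=1
Acc 4: bank0 row0 -> MISS (open row0); precharges=1
Acc 5: bank1 row3 -> MISS (open row3); precharges=1
Acc 6: bank2 row0 -> MISS (open row0); precharges=2
Acc 7: bank2 row3 -> MISS (open row3); precharges=3
Acc 8: bank2 row3 -> HIT
Acc 9: bank2 row2 -> MISS (open row2); precharges=4
Acc 10: bank2 row0 -> MISS (open row0); precharges=5
Acc 11: bank2 row1 -> MISS (open row1); precharges=6
Acc 12: bank2 row1 -> HIT

Answer: M H M M M M M H M M M H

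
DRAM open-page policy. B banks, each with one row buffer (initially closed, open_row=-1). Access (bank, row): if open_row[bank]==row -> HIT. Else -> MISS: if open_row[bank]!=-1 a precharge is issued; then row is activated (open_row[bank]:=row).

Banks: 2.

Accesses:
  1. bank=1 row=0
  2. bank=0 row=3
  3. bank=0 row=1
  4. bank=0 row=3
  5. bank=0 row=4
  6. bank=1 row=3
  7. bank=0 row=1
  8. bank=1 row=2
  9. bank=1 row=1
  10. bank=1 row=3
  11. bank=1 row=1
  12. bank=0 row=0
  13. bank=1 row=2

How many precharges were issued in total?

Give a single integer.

Answer: 11

Derivation:
Acc 1: bank1 row0 -> MISS (open row0); precharges=0
Acc 2: bank0 row3 -> MISS (open row3); precharges=0
Acc 3: bank0 row1 -> MISS (open row1); precharges=1
Acc 4: bank0 row3 -> MISS (open row3); precharges=2
Acc 5: bank0 row4 -> MISS (open row4); precharges=3
Acc 6: bank1 row3 -> MISS (open row3); precharges=4
Acc 7: bank0 row1 -> MISS (open row1); precharges=5
Acc 8: bank1 row2 -> MISS (open row2); precharges=6
Acc 9: bank1 row1 -> MISS (open row1); precharges=7
Acc 10: bank1 row3 -> MISS (open row3); precharges=8
Acc 11: bank1 row1 -> MISS (open row1); precharges=9
Acc 12: bank0 row0 -> MISS (open row0); precharges=10
Acc 13: bank1 row2 -> MISS (open row2); precharges=11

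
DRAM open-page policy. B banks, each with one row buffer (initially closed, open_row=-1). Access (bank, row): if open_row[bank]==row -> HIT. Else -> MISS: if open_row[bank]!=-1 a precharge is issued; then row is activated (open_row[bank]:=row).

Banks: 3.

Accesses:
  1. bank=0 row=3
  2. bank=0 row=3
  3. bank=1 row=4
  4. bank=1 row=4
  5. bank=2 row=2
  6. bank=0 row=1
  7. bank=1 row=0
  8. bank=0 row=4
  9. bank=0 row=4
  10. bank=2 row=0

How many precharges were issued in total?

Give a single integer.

Acc 1: bank0 row3 -> MISS (open row3); precharges=0
Acc 2: bank0 row3 -> HIT
Acc 3: bank1 row4 -> MISS (open row4); precharges=0
Acc 4: bank1 row4 -> HIT
Acc 5: bank2 row2 -> MISS (open row2); precharges=0
Acc 6: bank0 row1 -> MISS (open row1); precharges=1
Acc 7: bank1 row0 -> MISS (open row0); precharges=2
Acc 8: bank0 row4 -> MISS (open row4); precharges=3
Acc 9: bank0 row4 -> HIT
Acc 10: bank2 row0 -> MISS (open row0); precharges=4

Answer: 4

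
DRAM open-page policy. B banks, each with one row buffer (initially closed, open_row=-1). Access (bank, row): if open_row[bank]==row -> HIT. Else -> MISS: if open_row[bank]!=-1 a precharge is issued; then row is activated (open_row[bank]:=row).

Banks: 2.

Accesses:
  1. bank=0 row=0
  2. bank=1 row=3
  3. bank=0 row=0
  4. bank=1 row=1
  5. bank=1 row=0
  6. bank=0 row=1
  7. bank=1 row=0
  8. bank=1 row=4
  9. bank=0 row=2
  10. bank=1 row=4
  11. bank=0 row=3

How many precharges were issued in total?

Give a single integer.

Answer: 6

Derivation:
Acc 1: bank0 row0 -> MISS (open row0); precharges=0
Acc 2: bank1 row3 -> MISS (open row3); precharges=0
Acc 3: bank0 row0 -> HIT
Acc 4: bank1 row1 -> MISS (open row1); precharges=1
Acc 5: bank1 row0 -> MISS (open row0); precharges=2
Acc 6: bank0 row1 -> MISS (open row1); precharges=3
Acc 7: bank1 row0 -> HIT
Acc 8: bank1 row4 -> MISS (open row4); precharges=4
Acc 9: bank0 row2 -> MISS (open row2); precharges=5
Acc 10: bank1 row4 -> HIT
Acc 11: bank0 row3 -> MISS (open row3); precharges=6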